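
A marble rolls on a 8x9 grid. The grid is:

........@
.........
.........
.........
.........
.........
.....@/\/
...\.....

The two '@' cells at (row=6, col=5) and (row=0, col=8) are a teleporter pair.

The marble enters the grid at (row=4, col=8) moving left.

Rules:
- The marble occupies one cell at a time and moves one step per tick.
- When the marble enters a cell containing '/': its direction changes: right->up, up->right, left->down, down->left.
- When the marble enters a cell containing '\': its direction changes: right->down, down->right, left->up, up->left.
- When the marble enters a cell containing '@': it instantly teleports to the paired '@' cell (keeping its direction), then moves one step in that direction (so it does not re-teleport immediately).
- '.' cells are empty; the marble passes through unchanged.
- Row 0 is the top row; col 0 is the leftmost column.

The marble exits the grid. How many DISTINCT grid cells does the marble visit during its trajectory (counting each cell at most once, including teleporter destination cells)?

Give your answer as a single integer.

Answer: 9

Derivation:
Step 1: enter (4,8), '.' pass, move left to (4,7)
Step 2: enter (4,7), '.' pass, move left to (4,6)
Step 3: enter (4,6), '.' pass, move left to (4,5)
Step 4: enter (4,5), '.' pass, move left to (4,4)
Step 5: enter (4,4), '.' pass, move left to (4,3)
Step 6: enter (4,3), '.' pass, move left to (4,2)
Step 7: enter (4,2), '.' pass, move left to (4,1)
Step 8: enter (4,1), '.' pass, move left to (4,0)
Step 9: enter (4,0), '.' pass, move left to (4,-1)
Step 10: at (4,-1) — EXIT via left edge, pos 4
Distinct cells visited: 9 (path length 9)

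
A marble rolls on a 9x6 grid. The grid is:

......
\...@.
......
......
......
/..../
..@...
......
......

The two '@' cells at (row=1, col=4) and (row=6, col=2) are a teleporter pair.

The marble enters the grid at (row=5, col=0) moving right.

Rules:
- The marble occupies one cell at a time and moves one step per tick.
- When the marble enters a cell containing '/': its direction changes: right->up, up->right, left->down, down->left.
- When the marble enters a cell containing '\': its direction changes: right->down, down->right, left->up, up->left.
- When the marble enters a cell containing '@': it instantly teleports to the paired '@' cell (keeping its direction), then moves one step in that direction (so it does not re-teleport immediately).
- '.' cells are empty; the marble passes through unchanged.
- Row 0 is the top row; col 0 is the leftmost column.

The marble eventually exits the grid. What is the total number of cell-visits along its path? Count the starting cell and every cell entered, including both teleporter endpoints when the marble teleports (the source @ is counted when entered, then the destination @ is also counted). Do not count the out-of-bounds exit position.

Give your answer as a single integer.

Step 1: enter (5,0), '/' deflects right->up, move up to (4,0)
Step 2: enter (4,0), '.' pass, move up to (3,0)
Step 3: enter (3,0), '.' pass, move up to (2,0)
Step 4: enter (2,0), '.' pass, move up to (1,0)
Step 5: enter (1,0), '\' deflects up->left, move left to (1,-1)
Step 6: at (1,-1) — EXIT via left edge, pos 1
Path length (cell visits): 5

Answer: 5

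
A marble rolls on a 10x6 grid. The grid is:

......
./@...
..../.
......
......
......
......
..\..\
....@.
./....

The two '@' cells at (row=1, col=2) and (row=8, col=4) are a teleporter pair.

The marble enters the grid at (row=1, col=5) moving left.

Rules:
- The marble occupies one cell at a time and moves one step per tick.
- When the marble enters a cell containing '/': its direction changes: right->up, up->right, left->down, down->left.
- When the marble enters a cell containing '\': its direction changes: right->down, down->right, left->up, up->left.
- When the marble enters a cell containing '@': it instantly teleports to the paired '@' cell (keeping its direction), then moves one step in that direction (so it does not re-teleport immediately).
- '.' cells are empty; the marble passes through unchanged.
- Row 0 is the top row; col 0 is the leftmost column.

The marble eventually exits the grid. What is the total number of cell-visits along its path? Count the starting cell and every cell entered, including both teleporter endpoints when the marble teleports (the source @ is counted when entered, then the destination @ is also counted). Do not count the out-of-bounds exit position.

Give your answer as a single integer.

Answer: 9

Derivation:
Step 1: enter (1,5), '.' pass, move left to (1,4)
Step 2: enter (1,4), '.' pass, move left to (1,3)
Step 3: enter (1,3), '.' pass, move left to (1,2)
Step 4: enter (1,2), '@' teleport (1,2)->(8,4), also enter (8,4), move left to (8,3)
Step 5: enter (8,3), '.' pass, move left to (8,2)
Step 6: enter (8,2), '.' pass, move left to (8,1)
Step 7: enter (8,1), '.' pass, move left to (8,0)
Step 8: enter (8,0), '.' pass, move left to (8,-1)
Step 9: at (8,-1) — EXIT via left edge, pos 8
Path length (cell visits): 9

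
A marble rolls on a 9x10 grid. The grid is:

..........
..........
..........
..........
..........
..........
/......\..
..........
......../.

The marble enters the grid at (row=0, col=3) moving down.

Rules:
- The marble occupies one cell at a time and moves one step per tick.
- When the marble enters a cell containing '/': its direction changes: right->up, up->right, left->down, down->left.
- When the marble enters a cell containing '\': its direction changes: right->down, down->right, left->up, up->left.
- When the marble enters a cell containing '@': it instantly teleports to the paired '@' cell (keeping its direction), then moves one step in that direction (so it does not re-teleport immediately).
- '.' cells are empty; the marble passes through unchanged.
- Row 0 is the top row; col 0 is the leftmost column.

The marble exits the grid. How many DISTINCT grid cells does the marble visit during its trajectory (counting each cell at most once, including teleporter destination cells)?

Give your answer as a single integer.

Step 1: enter (0,3), '.' pass, move down to (1,3)
Step 2: enter (1,3), '.' pass, move down to (2,3)
Step 3: enter (2,3), '.' pass, move down to (3,3)
Step 4: enter (3,3), '.' pass, move down to (4,3)
Step 5: enter (4,3), '.' pass, move down to (5,3)
Step 6: enter (5,3), '.' pass, move down to (6,3)
Step 7: enter (6,3), '.' pass, move down to (7,3)
Step 8: enter (7,3), '.' pass, move down to (8,3)
Step 9: enter (8,3), '.' pass, move down to (9,3)
Step 10: at (9,3) — EXIT via bottom edge, pos 3
Distinct cells visited: 9 (path length 9)

Answer: 9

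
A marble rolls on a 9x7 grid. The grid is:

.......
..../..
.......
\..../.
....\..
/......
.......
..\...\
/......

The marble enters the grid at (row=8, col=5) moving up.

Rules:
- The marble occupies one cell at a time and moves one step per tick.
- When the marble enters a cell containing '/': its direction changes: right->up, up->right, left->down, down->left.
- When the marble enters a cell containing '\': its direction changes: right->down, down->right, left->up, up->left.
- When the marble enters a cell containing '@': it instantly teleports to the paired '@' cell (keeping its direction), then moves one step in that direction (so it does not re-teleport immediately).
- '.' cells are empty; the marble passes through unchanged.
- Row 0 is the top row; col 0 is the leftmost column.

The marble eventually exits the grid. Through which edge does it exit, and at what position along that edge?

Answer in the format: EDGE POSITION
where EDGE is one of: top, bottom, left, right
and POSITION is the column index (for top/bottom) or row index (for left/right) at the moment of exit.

Step 1: enter (8,5), '.' pass, move up to (7,5)
Step 2: enter (7,5), '.' pass, move up to (6,5)
Step 3: enter (6,5), '.' pass, move up to (5,5)
Step 4: enter (5,5), '.' pass, move up to (4,5)
Step 5: enter (4,5), '.' pass, move up to (3,5)
Step 6: enter (3,5), '/' deflects up->right, move right to (3,6)
Step 7: enter (3,6), '.' pass, move right to (3,7)
Step 8: at (3,7) — EXIT via right edge, pos 3

Answer: right 3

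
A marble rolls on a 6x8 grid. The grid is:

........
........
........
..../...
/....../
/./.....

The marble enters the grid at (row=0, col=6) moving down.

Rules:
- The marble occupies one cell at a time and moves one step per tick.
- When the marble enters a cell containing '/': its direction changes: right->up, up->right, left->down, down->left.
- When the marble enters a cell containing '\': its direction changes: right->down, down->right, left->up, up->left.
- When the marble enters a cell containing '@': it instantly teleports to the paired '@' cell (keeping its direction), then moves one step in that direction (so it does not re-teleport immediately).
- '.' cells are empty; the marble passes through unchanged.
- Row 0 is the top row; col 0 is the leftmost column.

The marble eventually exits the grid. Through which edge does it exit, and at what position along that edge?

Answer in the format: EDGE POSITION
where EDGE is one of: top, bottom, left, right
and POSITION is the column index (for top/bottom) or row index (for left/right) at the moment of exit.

Answer: bottom 6

Derivation:
Step 1: enter (0,6), '.' pass, move down to (1,6)
Step 2: enter (1,6), '.' pass, move down to (2,6)
Step 3: enter (2,6), '.' pass, move down to (3,6)
Step 4: enter (3,6), '.' pass, move down to (4,6)
Step 5: enter (4,6), '.' pass, move down to (5,6)
Step 6: enter (5,6), '.' pass, move down to (6,6)
Step 7: at (6,6) — EXIT via bottom edge, pos 6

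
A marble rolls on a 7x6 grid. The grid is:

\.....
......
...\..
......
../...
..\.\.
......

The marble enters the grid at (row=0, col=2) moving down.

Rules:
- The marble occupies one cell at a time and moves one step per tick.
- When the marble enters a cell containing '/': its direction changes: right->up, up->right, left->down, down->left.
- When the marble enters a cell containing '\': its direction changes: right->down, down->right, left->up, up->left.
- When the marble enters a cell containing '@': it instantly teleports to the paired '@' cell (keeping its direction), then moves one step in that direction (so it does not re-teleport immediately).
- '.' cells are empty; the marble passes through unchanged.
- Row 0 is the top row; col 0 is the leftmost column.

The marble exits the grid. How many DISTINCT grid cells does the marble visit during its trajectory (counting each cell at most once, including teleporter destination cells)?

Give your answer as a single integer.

Answer: 7

Derivation:
Step 1: enter (0,2), '.' pass, move down to (1,2)
Step 2: enter (1,2), '.' pass, move down to (2,2)
Step 3: enter (2,2), '.' pass, move down to (3,2)
Step 4: enter (3,2), '.' pass, move down to (4,2)
Step 5: enter (4,2), '/' deflects down->left, move left to (4,1)
Step 6: enter (4,1), '.' pass, move left to (4,0)
Step 7: enter (4,0), '.' pass, move left to (4,-1)
Step 8: at (4,-1) — EXIT via left edge, pos 4
Distinct cells visited: 7 (path length 7)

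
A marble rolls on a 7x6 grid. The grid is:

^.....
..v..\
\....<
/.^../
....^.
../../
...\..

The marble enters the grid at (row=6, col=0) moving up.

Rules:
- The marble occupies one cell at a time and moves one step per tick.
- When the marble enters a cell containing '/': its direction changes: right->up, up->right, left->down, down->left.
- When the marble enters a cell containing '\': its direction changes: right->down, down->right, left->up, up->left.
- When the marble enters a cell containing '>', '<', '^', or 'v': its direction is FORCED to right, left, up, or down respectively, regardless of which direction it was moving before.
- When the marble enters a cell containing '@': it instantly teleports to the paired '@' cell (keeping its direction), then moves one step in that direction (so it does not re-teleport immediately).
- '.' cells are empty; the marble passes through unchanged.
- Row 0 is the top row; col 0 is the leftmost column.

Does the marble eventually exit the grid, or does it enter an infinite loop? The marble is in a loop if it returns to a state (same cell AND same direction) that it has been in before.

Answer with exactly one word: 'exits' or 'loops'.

Step 1: enter (6,0), '.' pass, move up to (5,0)
Step 2: enter (5,0), '.' pass, move up to (4,0)
Step 3: enter (4,0), '.' pass, move up to (3,0)
Step 4: enter (3,0), '/' deflects up->right, move right to (3,1)
Step 5: enter (3,1), '.' pass, move right to (3,2)
Step 6: enter (3,2), '^' forces right->up, move up to (2,2)
Step 7: enter (2,2), '.' pass, move up to (1,2)
Step 8: enter (1,2), 'v' forces up->down, move down to (2,2)
Step 9: enter (2,2), '.' pass, move down to (3,2)
Step 10: enter (3,2), '^' forces down->up, move up to (2,2)
Step 11: at (2,2) dir=up — LOOP DETECTED (seen before)

Answer: loops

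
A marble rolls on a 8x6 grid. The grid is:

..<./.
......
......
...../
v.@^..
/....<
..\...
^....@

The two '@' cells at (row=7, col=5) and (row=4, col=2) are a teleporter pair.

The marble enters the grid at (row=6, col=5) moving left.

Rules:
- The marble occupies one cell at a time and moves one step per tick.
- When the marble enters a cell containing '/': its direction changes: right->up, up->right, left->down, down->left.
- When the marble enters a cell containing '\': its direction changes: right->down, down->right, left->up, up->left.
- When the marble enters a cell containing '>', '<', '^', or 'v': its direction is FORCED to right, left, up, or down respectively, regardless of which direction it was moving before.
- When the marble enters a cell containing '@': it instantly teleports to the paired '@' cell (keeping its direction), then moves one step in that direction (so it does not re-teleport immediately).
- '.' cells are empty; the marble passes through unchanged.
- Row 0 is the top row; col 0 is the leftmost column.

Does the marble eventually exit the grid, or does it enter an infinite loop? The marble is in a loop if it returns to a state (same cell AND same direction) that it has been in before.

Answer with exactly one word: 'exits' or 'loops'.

Step 1: enter (6,5), '.' pass, move left to (6,4)
Step 2: enter (6,4), '.' pass, move left to (6,3)
Step 3: enter (6,3), '.' pass, move left to (6,2)
Step 4: enter (6,2), '\' deflects left->up, move up to (5,2)
Step 5: enter (5,2), '.' pass, move up to (4,2)
Step 6: enter (4,2), '@' teleport (4,2)->(7,5), also enter (7,5), move up to (6,5)
Step 7: enter (6,5), '.' pass, move up to (5,5)
Step 8: enter (5,5), '<' forces up->left, move left to (5,4)
Step 9: enter (5,4), '.' pass, move left to (5,3)
Step 10: enter (5,3), '.' pass, move left to (5,2)
Step 11: enter (5,2), '.' pass, move left to (5,1)
Step 12: enter (5,1), '.' pass, move left to (5,0)
Step 13: enter (5,0), '/' deflects left->down, move down to (6,0)
Step 14: enter (6,0), '.' pass, move down to (7,0)
Step 15: enter (7,0), '^' forces down->up, move up to (6,0)
Step 16: enter (6,0), '.' pass, move up to (5,0)
Step 17: enter (5,0), '/' deflects up->right, move right to (5,1)
Step 18: enter (5,1), '.' pass, move right to (5,2)
Step 19: enter (5,2), '.' pass, move right to (5,3)
Step 20: enter (5,3), '.' pass, move right to (5,4)
Step 21: enter (5,4), '.' pass, move right to (5,5)
Step 22: enter (5,5), '<' forces right->left, move left to (5,4)
Step 23: at (5,4) dir=left — LOOP DETECTED (seen before)

Answer: loops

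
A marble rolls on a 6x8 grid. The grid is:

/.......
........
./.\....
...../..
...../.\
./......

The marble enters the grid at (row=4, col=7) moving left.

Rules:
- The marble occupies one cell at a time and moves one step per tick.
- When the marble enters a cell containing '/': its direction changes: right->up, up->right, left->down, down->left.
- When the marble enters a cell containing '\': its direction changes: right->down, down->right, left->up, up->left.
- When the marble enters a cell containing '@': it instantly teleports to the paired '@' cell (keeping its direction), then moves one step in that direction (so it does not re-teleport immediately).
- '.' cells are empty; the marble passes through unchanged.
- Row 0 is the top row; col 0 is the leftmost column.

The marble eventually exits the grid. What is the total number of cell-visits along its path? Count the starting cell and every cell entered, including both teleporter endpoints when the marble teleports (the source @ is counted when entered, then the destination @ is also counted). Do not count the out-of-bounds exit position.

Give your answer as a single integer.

Step 1: enter (4,7), '\' deflects left->up, move up to (3,7)
Step 2: enter (3,7), '.' pass, move up to (2,7)
Step 3: enter (2,7), '.' pass, move up to (1,7)
Step 4: enter (1,7), '.' pass, move up to (0,7)
Step 5: enter (0,7), '.' pass, move up to (-1,7)
Step 6: at (-1,7) — EXIT via top edge, pos 7
Path length (cell visits): 5

Answer: 5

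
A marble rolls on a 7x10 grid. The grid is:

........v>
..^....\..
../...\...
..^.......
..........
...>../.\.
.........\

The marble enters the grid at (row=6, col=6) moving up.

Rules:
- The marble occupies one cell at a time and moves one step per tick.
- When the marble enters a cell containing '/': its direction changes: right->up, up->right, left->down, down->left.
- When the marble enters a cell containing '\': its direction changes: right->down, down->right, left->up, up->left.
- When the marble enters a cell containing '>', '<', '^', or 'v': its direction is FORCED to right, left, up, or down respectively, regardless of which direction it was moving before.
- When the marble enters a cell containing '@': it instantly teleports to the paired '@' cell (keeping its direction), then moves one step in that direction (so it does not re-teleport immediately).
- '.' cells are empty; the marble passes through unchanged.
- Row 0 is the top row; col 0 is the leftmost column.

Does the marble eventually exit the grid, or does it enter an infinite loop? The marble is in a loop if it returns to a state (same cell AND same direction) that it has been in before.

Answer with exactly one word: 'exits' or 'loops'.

Answer: exits

Derivation:
Step 1: enter (6,6), '.' pass, move up to (5,6)
Step 2: enter (5,6), '/' deflects up->right, move right to (5,7)
Step 3: enter (5,7), '.' pass, move right to (5,8)
Step 4: enter (5,8), '\' deflects right->down, move down to (6,8)
Step 5: enter (6,8), '.' pass, move down to (7,8)
Step 6: at (7,8) — EXIT via bottom edge, pos 8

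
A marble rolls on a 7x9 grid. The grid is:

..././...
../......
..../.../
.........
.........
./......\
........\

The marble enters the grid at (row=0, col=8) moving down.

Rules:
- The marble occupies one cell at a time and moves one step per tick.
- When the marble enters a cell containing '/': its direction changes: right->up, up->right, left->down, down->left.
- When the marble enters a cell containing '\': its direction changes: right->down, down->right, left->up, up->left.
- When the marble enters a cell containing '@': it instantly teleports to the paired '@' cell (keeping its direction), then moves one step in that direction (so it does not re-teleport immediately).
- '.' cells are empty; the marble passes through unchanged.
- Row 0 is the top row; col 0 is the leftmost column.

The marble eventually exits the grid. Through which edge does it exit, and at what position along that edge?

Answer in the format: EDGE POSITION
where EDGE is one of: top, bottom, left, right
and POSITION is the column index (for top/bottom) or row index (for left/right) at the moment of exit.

Answer: bottom 4

Derivation:
Step 1: enter (0,8), '.' pass, move down to (1,8)
Step 2: enter (1,8), '.' pass, move down to (2,8)
Step 3: enter (2,8), '/' deflects down->left, move left to (2,7)
Step 4: enter (2,7), '.' pass, move left to (2,6)
Step 5: enter (2,6), '.' pass, move left to (2,5)
Step 6: enter (2,5), '.' pass, move left to (2,4)
Step 7: enter (2,4), '/' deflects left->down, move down to (3,4)
Step 8: enter (3,4), '.' pass, move down to (4,4)
Step 9: enter (4,4), '.' pass, move down to (5,4)
Step 10: enter (5,4), '.' pass, move down to (6,4)
Step 11: enter (6,4), '.' pass, move down to (7,4)
Step 12: at (7,4) — EXIT via bottom edge, pos 4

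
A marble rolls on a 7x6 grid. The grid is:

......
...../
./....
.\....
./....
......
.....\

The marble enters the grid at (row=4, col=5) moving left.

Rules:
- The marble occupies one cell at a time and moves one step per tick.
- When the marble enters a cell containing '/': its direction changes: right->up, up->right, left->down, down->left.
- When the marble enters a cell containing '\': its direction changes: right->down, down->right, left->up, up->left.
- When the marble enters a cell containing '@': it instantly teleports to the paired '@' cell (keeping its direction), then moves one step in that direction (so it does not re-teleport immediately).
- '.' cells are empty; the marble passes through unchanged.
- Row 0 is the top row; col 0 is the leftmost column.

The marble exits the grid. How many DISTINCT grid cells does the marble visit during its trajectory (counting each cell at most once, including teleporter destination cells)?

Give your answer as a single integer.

Step 1: enter (4,5), '.' pass, move left to (4,4)
Step 2: enter (4,4), '.' pass, move left to (4,3)
Step 3: enter (4,3), '.' pass, move left to (4,2)
Step 4: enter (4,2), '.' pass, move left to (4,1)
Step 5: enter (4,1), '/' deflects left->down, move down to (5,1)
Step 6: enter (5,1), '.' pass, move down to (6,1)
Step 7: enter (6,1), '.' pass, move down to (7,1)
Step 8: at (7,1) — EXIT via bottom edge, pos 1
Distinct cells visited: 7 (path length 7)

Answer: 7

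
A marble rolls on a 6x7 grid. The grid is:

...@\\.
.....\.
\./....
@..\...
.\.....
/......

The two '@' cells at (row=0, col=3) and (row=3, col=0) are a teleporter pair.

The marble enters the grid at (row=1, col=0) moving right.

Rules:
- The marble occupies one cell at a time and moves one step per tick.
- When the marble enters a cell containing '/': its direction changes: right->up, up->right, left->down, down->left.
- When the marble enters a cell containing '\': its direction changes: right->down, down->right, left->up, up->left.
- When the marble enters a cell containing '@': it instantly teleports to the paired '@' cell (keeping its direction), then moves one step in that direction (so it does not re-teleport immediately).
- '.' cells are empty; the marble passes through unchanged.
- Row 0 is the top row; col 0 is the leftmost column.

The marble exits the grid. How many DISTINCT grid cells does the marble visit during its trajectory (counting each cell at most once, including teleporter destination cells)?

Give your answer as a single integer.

Answer: 10

Derivation:
Step 1: enter (1,0), '.' pass, move right to (1,1)
Step 2: enter (1,1), '.' pass, move right to (1,2)
Step 3: enter (1,2), '.' pass, move right to (1,3)
Step 4: enter (1,3), '.' pass, move right to (1,4)
Step 5: enter (1,4), '.' pass, move right to (1,5)
Step 6: enter (1,5), '\' deflects right->down, move down to (2,5)
Step 7: enter (2,5), '.' pass, move down to (3,5)
Step 8: enter (3,5), '.' pass, move down to (4,5)
Step 9: enter (4,5), '.' pass, move down to (5,5)
Step 10: enter (5,5), '.' pass, move down to (6,5)
Step 11: at (6,5) — EXIT via bottom edge, pos 5
Distinct cells visited: 10 (path length 10)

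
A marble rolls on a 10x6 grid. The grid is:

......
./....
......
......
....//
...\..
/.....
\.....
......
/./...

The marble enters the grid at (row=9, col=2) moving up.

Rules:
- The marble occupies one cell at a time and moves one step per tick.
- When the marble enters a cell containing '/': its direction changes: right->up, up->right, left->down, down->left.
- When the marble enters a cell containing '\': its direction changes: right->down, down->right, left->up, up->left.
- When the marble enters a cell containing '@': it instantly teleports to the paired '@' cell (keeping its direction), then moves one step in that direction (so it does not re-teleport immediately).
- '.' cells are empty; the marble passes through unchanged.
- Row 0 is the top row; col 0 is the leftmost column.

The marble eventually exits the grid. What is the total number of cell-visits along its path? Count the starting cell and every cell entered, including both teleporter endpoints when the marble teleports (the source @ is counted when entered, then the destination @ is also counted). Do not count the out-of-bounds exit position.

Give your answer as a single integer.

Answer: 4

Derivation:
Step 1: enter (9,2), '/' deflects up->right, move right to (9,3)
Step 2: enter (9,3), '.' pass, move right to (9,4)
Step 3: enter (9,4), '.' pass, move right to (9,5)
Step 4: enter (9,5), '.' pass, move right to (9,6)
Step 5: at (9,6) — EXIT via right edge, pos 9
Path length (cell visits): 4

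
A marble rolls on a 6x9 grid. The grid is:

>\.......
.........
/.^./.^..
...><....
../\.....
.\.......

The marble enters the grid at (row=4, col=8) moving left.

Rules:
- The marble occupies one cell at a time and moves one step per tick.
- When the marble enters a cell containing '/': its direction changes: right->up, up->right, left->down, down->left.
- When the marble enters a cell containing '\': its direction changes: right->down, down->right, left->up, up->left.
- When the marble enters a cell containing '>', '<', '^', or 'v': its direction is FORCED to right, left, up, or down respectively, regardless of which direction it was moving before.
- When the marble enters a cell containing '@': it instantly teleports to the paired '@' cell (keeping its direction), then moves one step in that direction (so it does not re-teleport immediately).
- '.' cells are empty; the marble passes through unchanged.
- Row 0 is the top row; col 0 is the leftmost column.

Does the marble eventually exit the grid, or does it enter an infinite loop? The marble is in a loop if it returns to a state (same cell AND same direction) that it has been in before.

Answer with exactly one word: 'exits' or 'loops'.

Step 1: enter (4,8), '.' pass, move left to (4,7)
Step 2: enter (4,7), '.' pass, move left to (4,6)
Step 3: enter (4,6), '.' pass, move left to (4,5)
Step 4: enter (4,5), '.' pass, move left to (4,4)
Step 5: enter (4,4), '.' pass, move left to (4,3)
Step 6: enter (4,3), '\' deflects left->up, move up to (3,3)
Step 7: enter (3,3), '>' forces up->right, move right to (3,4)
Step 8: enter (3,4), '<' forces right->left, move left to (3,3)
Step 9: enter (3,3), '>' forces left->right, move right to (3,4)
Step 10: at (3,4) dir=right — LOOP DETECTED (seen before)

Answer: loops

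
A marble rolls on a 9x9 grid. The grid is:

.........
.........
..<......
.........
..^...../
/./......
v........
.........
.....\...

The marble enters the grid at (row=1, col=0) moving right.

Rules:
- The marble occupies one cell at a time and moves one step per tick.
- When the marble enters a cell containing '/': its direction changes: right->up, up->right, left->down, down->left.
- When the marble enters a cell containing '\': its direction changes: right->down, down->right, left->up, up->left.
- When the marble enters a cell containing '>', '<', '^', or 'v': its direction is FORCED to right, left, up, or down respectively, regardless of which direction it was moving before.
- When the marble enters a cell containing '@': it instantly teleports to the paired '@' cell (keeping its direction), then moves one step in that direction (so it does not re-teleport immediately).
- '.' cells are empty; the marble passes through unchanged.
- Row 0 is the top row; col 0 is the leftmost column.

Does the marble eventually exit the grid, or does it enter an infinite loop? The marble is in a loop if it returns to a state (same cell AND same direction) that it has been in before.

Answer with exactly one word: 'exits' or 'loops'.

Answer: exits

Derivation:
Step 1: enter (1,0), '.' pass, move right to (1,1)
Step 2: enter (1,1), '.' pass, move right to (1,2)
Step 3: enter (1,2), '.' pass, move right to (1,3)
Step 4: enter (1,3), '.' pass, move right to (1,4)
Step 5: enter (1,4), '.' pass, move right to (1,5)
Step 6: enter (1,5), '.' pass, move right to (1,6)
Step 7: enter (1,6), '.' pass, move right to (1,7)
Step 8: enter (1,7), '.' pass, move right to (1,8)
Step 9: enter (1,8), '.' pass, move right to (1,9)
Step 10: at (1,9) — EXIT via right edge, pos 1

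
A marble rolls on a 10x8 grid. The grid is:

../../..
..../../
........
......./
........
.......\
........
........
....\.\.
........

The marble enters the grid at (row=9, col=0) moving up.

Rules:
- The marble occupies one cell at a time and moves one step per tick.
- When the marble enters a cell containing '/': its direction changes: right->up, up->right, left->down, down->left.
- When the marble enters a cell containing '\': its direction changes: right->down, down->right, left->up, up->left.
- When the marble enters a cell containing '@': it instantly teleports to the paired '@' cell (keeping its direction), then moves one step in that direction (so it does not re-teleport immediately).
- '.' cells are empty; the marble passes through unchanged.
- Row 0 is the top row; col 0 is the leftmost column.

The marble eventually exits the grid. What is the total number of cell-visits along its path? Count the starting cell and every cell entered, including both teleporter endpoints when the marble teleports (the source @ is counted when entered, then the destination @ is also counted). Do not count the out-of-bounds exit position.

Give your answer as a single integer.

Step 1: enter (9,0), '.' pass, move up to (8,0)
Step 2: enter (8,0), '.' pass, move up to (7,0)
Step 3: enter (7,0), '.' pass, move up to (6,0)
Step 4: enter (6,0), '.' pass, move up to (5,0)
Step 5: enter (5,0), '.' pass, move up to (4,0)
Step 6: enter (4,0), '.' pass, move up to (3,0)
Step 7: enter (3,0), '.' pass, move up to (2,0)
Step 8: enter (2,0), '.' pass, move up to (1,0)
Step 9: enter (1,0), '.' pass, move up to (0,0)
Step 10: enter (0,0), '.' pass, move up to (-1,0)
Step 11: at (-1,0) — EXIT via top edge, pos 0
Path length (cell visits): 10

Answer: 10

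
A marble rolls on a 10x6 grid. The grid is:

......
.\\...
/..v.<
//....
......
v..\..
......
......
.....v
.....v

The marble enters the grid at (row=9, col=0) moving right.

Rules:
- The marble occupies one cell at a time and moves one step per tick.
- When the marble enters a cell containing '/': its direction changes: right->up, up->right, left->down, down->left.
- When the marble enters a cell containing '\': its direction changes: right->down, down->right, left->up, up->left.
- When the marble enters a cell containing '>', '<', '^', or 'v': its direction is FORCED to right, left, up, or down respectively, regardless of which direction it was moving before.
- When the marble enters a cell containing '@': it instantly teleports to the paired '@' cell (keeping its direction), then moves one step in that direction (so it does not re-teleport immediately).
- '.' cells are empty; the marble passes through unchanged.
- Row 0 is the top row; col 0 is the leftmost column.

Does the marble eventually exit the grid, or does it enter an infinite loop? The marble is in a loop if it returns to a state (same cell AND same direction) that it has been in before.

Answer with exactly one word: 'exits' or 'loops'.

Answer: exits

Derivation:
Step 1: enter (9,0), '.' pass, move right to (9,1)
Step 2: enter (9,1), '.' pass, move right to (9,2)
Step 3: enter (9,2), '.' pass, move right to (9,3)
Step 4: enter (9,3), '.' pass, move right to (9,4)
Step 5: enter (9,4), '.' pass, move right to (9,5)
Step 6: enter (9,5), 'v' forces right->down, move down to (10,5)
Step 7: at (10,5) — EXIT via bottom edge, pos 5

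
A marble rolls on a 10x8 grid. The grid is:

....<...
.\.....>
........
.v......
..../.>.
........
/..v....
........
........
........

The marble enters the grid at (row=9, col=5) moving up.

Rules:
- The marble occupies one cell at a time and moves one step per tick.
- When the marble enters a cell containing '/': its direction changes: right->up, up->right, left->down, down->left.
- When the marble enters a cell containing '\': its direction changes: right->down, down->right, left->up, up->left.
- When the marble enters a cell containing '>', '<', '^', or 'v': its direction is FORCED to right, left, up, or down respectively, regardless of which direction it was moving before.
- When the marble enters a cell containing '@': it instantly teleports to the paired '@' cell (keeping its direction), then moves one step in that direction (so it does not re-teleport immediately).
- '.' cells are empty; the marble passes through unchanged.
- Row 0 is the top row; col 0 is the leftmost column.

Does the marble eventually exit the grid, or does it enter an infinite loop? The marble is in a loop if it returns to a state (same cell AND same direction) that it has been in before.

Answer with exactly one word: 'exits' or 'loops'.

Answer: exits

Derivation:
Step 1: enter (9,5), '.' pass, move up to (8,5)
Step 2: enter (8,5), '.' pass, move up to (7,5)
Step 3: enter (7,5), '.' pass, move up to (6,5)
Step 4: enter (6,5), '.' pass, move up to (5,5)
Step 5: enter (5,5), '.' pass, move up to (4,5)
Step 6: enter (4,5), '.' pass, move up to (3,5)
Step 7: enter (3,5), '.' pass, move up to (2,5)
Step 8: enter (2,5), '.' pass, move up to (1,5)
Step 9: enter (1,5), '.' pass, move up to (0,5)
Step 10: enter (0,5), '.' pass, move up to (-1,5)
Step 11: at (-1,5) — EXIT via top edge, pos 5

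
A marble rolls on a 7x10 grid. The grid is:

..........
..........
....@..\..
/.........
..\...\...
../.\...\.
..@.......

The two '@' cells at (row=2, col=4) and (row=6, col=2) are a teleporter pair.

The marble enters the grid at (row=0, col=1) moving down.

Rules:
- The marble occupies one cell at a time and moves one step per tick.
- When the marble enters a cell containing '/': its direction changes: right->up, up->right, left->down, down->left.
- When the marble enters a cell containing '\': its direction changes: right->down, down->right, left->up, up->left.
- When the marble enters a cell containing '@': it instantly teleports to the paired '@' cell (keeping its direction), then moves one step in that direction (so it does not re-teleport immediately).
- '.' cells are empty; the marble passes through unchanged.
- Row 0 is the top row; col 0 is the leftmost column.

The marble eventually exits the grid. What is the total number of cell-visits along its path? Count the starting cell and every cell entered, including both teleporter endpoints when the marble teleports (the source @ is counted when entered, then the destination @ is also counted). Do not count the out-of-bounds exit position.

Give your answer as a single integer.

Step 1: enter (0,1), '.' pass, move down to (1,1)
Step 2: enter (1,1), '.' pass, move down to (2,1)
Step 3: enter (2,1), '.' pass, move down to (3,1)
Step 4: enter (3,1), '.' pass, move down to (4,1)
Step 5: enter (4,1), '.' pass, move down to (5,1)
Step 6: enter (5,1), '.' pass, move down to (6,1)
Step 7: enter (6,1), '.' pass, move down to (7,1)
Step 8: at (7,1) — EXIT via bottom edge, pos 1
Path length (cell visits): 7

Answer: 7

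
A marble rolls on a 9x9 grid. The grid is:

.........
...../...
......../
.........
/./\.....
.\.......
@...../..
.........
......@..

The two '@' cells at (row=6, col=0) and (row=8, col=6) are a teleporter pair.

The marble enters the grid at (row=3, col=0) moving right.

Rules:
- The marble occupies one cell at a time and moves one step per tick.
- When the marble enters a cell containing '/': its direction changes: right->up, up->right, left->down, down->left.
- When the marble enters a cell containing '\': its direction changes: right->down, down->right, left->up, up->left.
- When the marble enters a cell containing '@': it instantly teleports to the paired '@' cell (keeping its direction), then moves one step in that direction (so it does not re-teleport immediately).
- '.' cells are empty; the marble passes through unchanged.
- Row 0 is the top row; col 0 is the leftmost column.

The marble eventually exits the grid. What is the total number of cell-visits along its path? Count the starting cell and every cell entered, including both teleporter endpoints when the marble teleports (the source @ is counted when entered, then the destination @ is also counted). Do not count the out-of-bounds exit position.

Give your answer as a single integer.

Answer: 9

Derivation:
Step 1: enter (3,0), '.' pass, move right to (3,1)
Step 2: enter (3,1), '.' pass, move right to (3,2)
Step 3: enter (3,2), '.' pass, move right to (3,3)
Step 4: enter (3,3), '.' pass, move right to (3,4)
Step 5: enter (3,4), '.' pass, move right to (3,5)
Step 6: enter (3,5), '.' pass, move right to (3,6)
Step 7: enter (3,6), '.' pass, move right to (3,7)
Step 8: enter (3,7), '.' pass, move right to (3,8)
Step 9: enter (3,8), '.' pass, move right to (3,9)
Step 10: at (3,9) — EXIT via right edge, pos 3
Path length (cell visits): 9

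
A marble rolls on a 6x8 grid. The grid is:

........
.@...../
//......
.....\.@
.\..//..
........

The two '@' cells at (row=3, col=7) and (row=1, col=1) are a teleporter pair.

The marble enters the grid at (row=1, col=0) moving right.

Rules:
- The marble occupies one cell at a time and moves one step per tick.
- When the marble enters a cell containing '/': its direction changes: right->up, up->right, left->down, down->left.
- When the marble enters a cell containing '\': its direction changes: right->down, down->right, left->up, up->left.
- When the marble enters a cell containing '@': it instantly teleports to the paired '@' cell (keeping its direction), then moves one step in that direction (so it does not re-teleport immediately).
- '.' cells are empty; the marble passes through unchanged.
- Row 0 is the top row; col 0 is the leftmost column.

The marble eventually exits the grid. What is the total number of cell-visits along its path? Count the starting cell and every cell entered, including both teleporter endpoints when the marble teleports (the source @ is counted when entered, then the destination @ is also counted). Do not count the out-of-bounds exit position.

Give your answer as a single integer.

Step 1: enter (1,0), '.' pass, move right to (1,1)
Step 2: enter (1,1), '@' teleport (1,1)->(3,7), also enter (3,7), move right to (3,8)
Step 3: at (3,8) — EXIT via right edge, pos 3
Path length (cell visits): 3

Answer: 3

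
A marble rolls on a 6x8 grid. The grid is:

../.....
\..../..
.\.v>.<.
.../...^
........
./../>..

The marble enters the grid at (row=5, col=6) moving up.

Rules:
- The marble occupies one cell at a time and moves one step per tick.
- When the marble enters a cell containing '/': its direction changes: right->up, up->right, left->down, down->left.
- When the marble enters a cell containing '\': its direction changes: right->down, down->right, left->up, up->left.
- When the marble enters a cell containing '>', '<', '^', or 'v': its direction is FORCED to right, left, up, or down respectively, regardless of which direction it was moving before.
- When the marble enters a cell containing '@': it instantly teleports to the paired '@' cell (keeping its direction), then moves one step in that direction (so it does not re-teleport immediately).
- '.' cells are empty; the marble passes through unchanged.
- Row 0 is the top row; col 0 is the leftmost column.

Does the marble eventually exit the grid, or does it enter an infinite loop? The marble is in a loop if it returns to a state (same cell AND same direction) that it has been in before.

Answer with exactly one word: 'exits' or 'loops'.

Step 1: enter (5,6), '.' pass, move up to (4,6)
Step 2: enter (4,6), '.' pass, move up to (3,6)
Step 3: enter (3,6), '.' pass, move up to (2,6)
Step 4: enter (2,6), '<' forces up->left, move left to (2,5)
Step 5: enter (2,5), '.' pass, move left to (2,4)
Step 6: enter (2,4), '>' forces left->right, move right to (2,5)
Step 7: enter (2,5), '.' pass, move right to (2,6)
Step 8: enter (2,6), '<' forces right->left, move left to (2,5)
Step 9: at (2,5) dir=left — LOOP DETECTED (seen before)

Answer: loops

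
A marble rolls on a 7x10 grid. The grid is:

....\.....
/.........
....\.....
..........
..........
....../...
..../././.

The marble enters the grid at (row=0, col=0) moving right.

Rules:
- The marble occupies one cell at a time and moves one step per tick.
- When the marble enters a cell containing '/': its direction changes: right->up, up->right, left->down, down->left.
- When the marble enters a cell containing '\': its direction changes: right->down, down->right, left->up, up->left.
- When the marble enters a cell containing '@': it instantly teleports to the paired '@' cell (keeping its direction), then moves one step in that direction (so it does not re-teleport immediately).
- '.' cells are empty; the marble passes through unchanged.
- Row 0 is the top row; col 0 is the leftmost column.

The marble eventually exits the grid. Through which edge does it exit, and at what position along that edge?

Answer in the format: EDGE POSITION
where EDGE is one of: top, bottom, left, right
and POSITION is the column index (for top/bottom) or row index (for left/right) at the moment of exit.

Step 1: enter (0,0), '.' pass, move right to (0,1)
Step 2: enter (0,1), '.' pass, move right to (0,2)
Step 3: enter (0,2), '.' pass, move right to (0,3)
Step 4: enter (0,3), '.' pass, move right to (0,4)
Step 5: enter (0,4), '\' deflects right->down, move down to (1,4)
Step 6: enter (1,4), '.' pass, move down to (2,4)
Step 7: enter (2,4), '\' deflects down->right, move right to (2,5)
Step 8: enter (2,5), '.' pass, move right to (2,6)
Step 9: enter (2,6), '.' pass, move right to (2,7)
Step 10: enter (2,7), '.' pass, move right to (2,8)
Step 11: enter (2,8), '.' pass, move right to (2,9)
Step 12: enter (2,9), '.' pass, move right to (2,10)
Step 13: at (2,10) — EXIT via right edge, pos 2

Answer: right 2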